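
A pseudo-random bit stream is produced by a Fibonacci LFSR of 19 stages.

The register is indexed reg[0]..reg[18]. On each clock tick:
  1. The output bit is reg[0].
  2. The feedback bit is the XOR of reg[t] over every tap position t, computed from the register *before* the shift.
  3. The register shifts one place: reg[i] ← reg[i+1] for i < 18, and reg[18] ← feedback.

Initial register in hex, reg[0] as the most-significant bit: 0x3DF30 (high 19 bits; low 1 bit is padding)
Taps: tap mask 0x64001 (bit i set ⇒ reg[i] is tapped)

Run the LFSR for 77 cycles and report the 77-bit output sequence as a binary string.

k : reg_k → out_k, fb_k
0: 0011110111110011000 → 0, fb=1
1: 0111101111100110001 → 0, fb=0
2: 1111011111001100010 → 1, fb=0
3: 1110111110011000100 → 1, fb=1
4: 1101111100110001001 → 1, fb=0
5: 1011111001100010010 → 1, fb=1
6: 0111110011000100101 → 0, fb=1
7: 1111100110001001011 → 1, fb=1
8: 1111001100010010111 → 1, fb=0
9: 1110011000100101110 → 1, fb=0
10: 1100110001001011100 → 1, fb=0
11: 1001100010010111000 → 1, fb=0
12: 0011000100101110000 → 0, fb=1
13: 0110001001011100001 → 0, fb=1
14: 1100010010111000011 → 1, fb=1
15: 1000100101110000111 → 1, fb=1
16: 0001001011100001111 → 0, fb=0
17: 0010010111000011110 → 0, fb=0
18: 0100101110000111100 → 0, fb=1
19: 1001011100001111001 → 1, fb=1
20: 0010111000011110011 → 0, fb=1
21: 0101110000111100111 → 0, fb=0
22: 1011100001111001110 → 1, fb=0
23: 0111000011110011100 → 0, fb=1
24: 1110000111100111001 → 1, fb=1
25: 1100001111001110011 → 1, fb=0
26: 1000011110011100110 → 1, fb=0
27: 0000111100111001100 → 0, fb=0
28: 0001111001110011000 → 0, fb=1
29: 0011110011100110001 → 0, fb=0
30: 0111100111001100010 → 0, fb=1
31: 1111001110011000101 → 1, fb=0
32: 1110011100110001010 → 1, fb=0
33: 1100111001100010100 → 1, fb=0
34: 1001110011000101000 → 1, fb=1
35: 0011100110001010001 → 0, fb=0
36: 0111001100010100010 → 0, fb=1
37: 1110011000101000101 → 1, fb=0
38: 1100110001010001010 → 1, fb=0
39: 1001100010100010100 → 1, fb=0
40: 0011000101000101000 → 0, fb=0
41: 0110001010001010000 → 0, fb=1
42: 1100010100010100001 → 1, fb=0
43: 1000101000101000010 → 1, fb=0
44: 0001010001010000100 → 0, fb=0
45: 0010100010100001000 → 0, fb=0
46: 0101000101000010000 → 0, fb=1
47: 1010001010000100001 → 1, fb=0
48: 0100010100001000010 → 0, fb=1
49: 1000101000010000101 → 1, fb=0
50: 0001010000100001010 → 0, fb=1
51: 0010100001000010101 → 0, fb=0
52: 0101000010000101010 → 0, fb=1
53: 1010000100001010101 → 1, fb=1
54: 0100001000010101011 → 0, fb=0
55: 1000010000101010110 → 1, fb=1
56: 0000100001010101101 → 0, fb=1
57: 0001000010101011011 → 0, fb=1
58: 0010000101010110111 → 0, fb=1
59: 0100001010101101111 → 0, fb=0
60: 1000010101011011110 → 1, fb=1
61: 0000101010110111101 → 0, fb=0
62: 0001010101101111010 → 0, fb=0
63: 0010101011011110100 → 0, fb=1
64: 0101010110111101001 → 0, fb=1
65: 1010101101111010011 → 1, fb=0
66: 0101011011110100110 → 0, fb=1
67: 1010110111101001101 → 1, fb=0
68: 0101101111010011010 → 0, fb=0
69: 1011011110100110100 → 1, fb=0
70: 0110111101001101000 → 0, fb=0
71: 1101111010011010000 → 1, fb=0
72: 1011110100110100000 → 1, fb=1
73: 0111101001101000001 → 0, fb=1
74: 1111010011010000011 → 1, fb=1
75: 1110100110100000111 → 1, fb=1
76: 1101001101000001111 → 1, fb=1

00111101111100110001001011100001111001110011000101000101000010000101010110111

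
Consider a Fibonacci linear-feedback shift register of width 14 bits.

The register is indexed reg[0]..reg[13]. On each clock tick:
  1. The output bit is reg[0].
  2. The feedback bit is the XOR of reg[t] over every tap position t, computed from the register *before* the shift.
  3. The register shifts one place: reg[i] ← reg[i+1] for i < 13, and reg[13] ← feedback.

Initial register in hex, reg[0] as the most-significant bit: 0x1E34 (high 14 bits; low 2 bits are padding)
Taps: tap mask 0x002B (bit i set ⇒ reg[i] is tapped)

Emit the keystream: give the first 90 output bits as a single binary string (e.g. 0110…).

000111100011010001010101110100111010101001110011100011011110010100010110100101010111011011

tick  register→output (feedback)
  0  00011110001101→0 (0)
  1  00111100011010→0 (0)
  2  01111000110100→0 (0)
  3  11110001101000→1 (1)
  4  11100011010001→1 (0)
  5  11000110100010→1 (1)
  6  10001101000101→1 (0)
  7  00011010001010→0 (1)
  8  00110100010101→0 (0)
  9  01101000101010→0 (1)
 10  11010001010101→1 (1)
 11  10100010101011→1 (1)
 12  01000101010111→0 (0)
 13  10001010101110→1 (1)
 14  00010101011101→0 (0)
 15  00101010111010→0 (0)
 16  01010101110100→0 (1)
 17  10101011101001→1 (1)
 18  01010111010011→0 (1)
 19  10101110100111→1 (0)
 20  01011101001110→0 (1)
 21  10111010011101→1 (0)
 22  01110100111010→0 (1)
 23  11101001110101→1 (0)
 24  11010011101010→1 (1)
 25  10100111010101→1 (0)
 26  01001110101010→0 (0)
 27  10011101010100→1 (1)
 28  00111010101001→0 (1)
 29  01110101010011→0 (1)
 30  11101010100111→1 (0)
 31  11010101001110→1 (0)
 32  10101010011100→1 (1)
 33  01010100111001→0 (1)
 34  10101001110011→1 (1)
 35  01010011100111→0 (0)
 36  10100111001110→1 (0)
 37  01001110011100→0 (0)
 38  10011100111000→1 (1)
 39  00111001110001→0 (1)
 40  01110011100011→0 (0)
 41  11100111000110→1 (1)
 42  11001110001101→1 (1)
 43  10011100011011→1 (1)
 44  00111000110111→0 (1)
 45  01110001101111→0 (0)
 46  11100011011110→1 (0)
 47  11000110111100→1 (1)
 48  10001101111001→1 (0)
 49  00011011110010→0 (1)
 50  00110111100101→0 (0)
 51  01101111001010→0 (0)
 52  11011110010100→1 (0)
 53  10111100101000→1 (1)
 54  01111001010001→0 (0)
 55  11110010100010→1 (1)
 56  11100101000101→1 (1)
 57  11001010001011→1 (0)
 58  10010100010110→1 (1)
 59  00101000101101→0 (0)
 60  01010001011010→0 (0)
 61  10100010110100→1 (1)
 62  01000101101001→0 (0)
 63  10001011010010→1 (1)
 64  00010110100101→0 (0)
 65  00101101001010→0 (1)
 66  01011010010101→0 (0)
 67  10110100101010→1 (1)
 68  01101001010101→0 (1)
 69  11010010101011→1 (1)
 70  10100101010111→1 (0)
 71  01001010101110→0 (1)
 72  10010101011101→1 (1)
 73  00101010111011→0 (0)
 74  01010101110110→0 (1)
 75  10101011101101→1 (1)
 76  01010111011011→0 (1)
 77  10101110110111→1 (0)
 78  01011101101110→0 (1)
 79  10111011011101→1 (0)
 80  01110110111010→0 (1)
 81  11101101110101→1 (1)
 82  11011011101011→1 (1)
 83  10110111010111→1 (1)
 84  01101110101111→0 (0)
 85  11011101011110→1 (0)
 86  10111010111100→1 (0)
 87  01110101111000→0 (1)
 88  11101011110001→1 (0)
 89  11010111100010→1 (0)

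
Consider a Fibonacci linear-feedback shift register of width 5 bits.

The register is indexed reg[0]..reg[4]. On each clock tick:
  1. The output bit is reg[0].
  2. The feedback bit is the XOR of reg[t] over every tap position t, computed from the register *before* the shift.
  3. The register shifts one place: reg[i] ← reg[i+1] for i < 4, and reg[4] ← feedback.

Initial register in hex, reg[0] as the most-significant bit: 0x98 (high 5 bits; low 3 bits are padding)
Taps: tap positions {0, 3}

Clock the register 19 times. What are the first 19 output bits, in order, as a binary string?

1001101001000010101

step | reg (before) | out | fb
   0 | 10011 | 1 | 0
   1 | 00110 | 0 | 1
   2 | 01101 | 0 | 0
   3 | 11010 | 1 | 0
   4 | 10100 | 1 | 1
   5 | 01001 | 0 | 0
   6 | 10010 | 1 | 0
   7 | 00100 | 0 | 0
   8 | 01000 | 0 | 0
   9 | 10000 | 1 | 1
  10 | 00001 | 0 | 0
  11 | 00010 | 0 | 1
  12 | 00101 | 0 | 0
  13 | 01010 | 0 | 1
  14 | 10101 | 1 | 1
  15 | 01011 | 0 | 1
  16 | 10111 | 1 | 0
  17 | 01110 | 0 | 1
  18 | 11101 | 1 | 1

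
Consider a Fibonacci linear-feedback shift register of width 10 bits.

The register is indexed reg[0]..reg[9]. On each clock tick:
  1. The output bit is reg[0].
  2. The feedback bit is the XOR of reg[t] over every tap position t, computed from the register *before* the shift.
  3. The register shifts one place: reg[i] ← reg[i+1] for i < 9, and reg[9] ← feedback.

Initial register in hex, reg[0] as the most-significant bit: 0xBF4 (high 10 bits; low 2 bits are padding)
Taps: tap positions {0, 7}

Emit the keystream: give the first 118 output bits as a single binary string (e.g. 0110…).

tick  register→output (feedback)
  0  1011111101→1 (0)
  1  0111111010→0 (0)
  2  1111110100→1 (0)
  3  1111101000→1 (1)
  4  1111010001→1 (1)
  5  1110100011→1 (1)
  6  1101000111→1 (0)
  7  1010001110→1 (0)
  8  0100011100→0 (1)
  9  1000111001→1 (1)
 10  0001110011→0 (0)
 11  0011100110→0 (1)
 12  0111001101→0 (1)
 13  1110011011→1 (1)
 14  1100110111→1 (0)
 15  1001101110→1 (0)
 16  0011011100→0 (1)
 17  0110111001→0 (0)
 18  1101110010→1 (1)
 19  1011100101→1 (0)
 20  0111001010→0 (0)
 21  1110010100→1 (0)
 22  1100101000→1 (1)
 23  1001010001→1 (1)
 24  0010100011→0 (0)
 25  0101000110→0 (1)
 26  1010001101→1 (0)
 27  0100011010→0 (0)
 28  1000110100→1 (0)
 29  0001101000→0 (0)
 30  0011010000→0 (0)
 31  0110100000→0 (0)
 32  1101000000→1 (1)
 33  1010000001→1 (1)
 34  0100000011→0 (0)
 35  1000000110→1 (0)
 36  0000001100→0 (1)
 37  0000011001→0 (0)
 38  0000110010→0 (0)
 39  0001100100→0 (1)
 40  0011001001→0 (0)
 41  0110010010→0 (0)
 42  1100100100→1 (0)
 43  1001001000→1 (1)
 44  0010010001→0 (0)
 45  0100100010→0 (0)
 46  1001000100→1 (0)
 47  0010001000→0 (0)
 48  0100010000→0 (0)
 49  1000100000→1 (1)
 50  0001000001→0 (0)
 51  0010000010→0 (0)
 52  0100000100→0 (1)
 53  1000001001→1 (1)
 54  0000010011→0 (0)
 55  0000100110→0 (1)
 56  0001001101→0 (1)
 57  0010011011→0 (0)
 58  0100110110→0 (1)
 59  1001101101→1 (0)
 60  0011011010→0 (0)
 61  0110110100→0 (1)
 62  1101101001→1 (1)
 63  1011010011→1 (1)
 64  0110100111→0 (1)
 65  1101001111→1 (0)
 66  1010011110→1 (0)
 67  0100111100→0 (1)
 68  1001111001→1 (1)
 69  0011110011→0 (0)
 70  0111100110→0 (1)
 71  1111001101→1 (0)
 72  1110011010→1 (1)
 73  1100110101→1 (0)
 74  1001101010→1 (1)
 75  0011010101→0 (1)
 76  0110101011→0 (0)
 77  1101010110→1 (0)
 78  1010101100→1 (0)
 79  0101011000→0 (0)
 80  1010110000→1 (1)
 81  0101100001→0 (0)
 82  1011000010→1 (1)
 83  0110000101→0 (1)
 84  1100001011→1 (1)
 85  1000010111→1 (0)
 86  0000101110→0 (1)
 87  0001011101→0 (1)
 88  0010111011→0 (0)
 89  0101110110→0 (1)
 90  1011101101→1 (0)
 91  0111011010→0 (0)
 92  1110110100→1 (0)
 93  1101101000→1 (1)
 94  1011010001→1 (1)
 95  0110100011→0 (0)
 96  1101000110→1 (0)
 97  1010001100→1 (0)
 98  0100011000→0 (0)
 99  1000110000→1 (1)
100  0001100001→0 (0)
101  0011000010→0 (0)
102  0110000100→0 (1)
103  1100001001→1 (1)
104  1000010011→1 (1)
105  0000100111→0 (1)
106  0001001111→0 (1)
107  0010011111→0 (1)
108  0100111111→0 (1)
109  1001111111→1 (0)
110  0011111110→0 (1)
111  0111111101→0 (1)
112  1111111011→1 (1)
113  1111110111→1 (0)
114  1111101110→1 (0)
115  1111011100→1 (0)
116  1110111000→1 (1)
117  1101110001→1 (1)

1011111101000111001101110010100011010000001100100100010000010011011010011110011010101100001011101101000110000100111111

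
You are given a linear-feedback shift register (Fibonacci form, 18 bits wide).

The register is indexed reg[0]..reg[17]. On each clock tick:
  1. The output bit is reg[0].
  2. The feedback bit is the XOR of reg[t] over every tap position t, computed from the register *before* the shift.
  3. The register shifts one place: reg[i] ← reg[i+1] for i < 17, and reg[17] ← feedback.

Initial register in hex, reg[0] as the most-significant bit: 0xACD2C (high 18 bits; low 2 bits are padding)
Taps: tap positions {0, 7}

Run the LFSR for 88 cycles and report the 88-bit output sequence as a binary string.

tick  register→output (feedback)
  0  101011001101001011→1 (1)
  1  010110011010010111→0 (1)
  2  101100110100101111→1 (0)
  3  011001101001011110→0 (0)
  4  110011010010111100→1 (0)
  5  100110100101111000→1 (1)
  6  001101001011110001→0 (0)
  7  011010010111100010→0 (1)
  8  110100101111000101→1 (1)
  9  101001011110001011→1 (0)
 10  010010111100010110→0 (1)
 11  100101111000101101→1 (0)
 12  001011110001011010→0 (1)
 13  010111100010110101→0 (0)
 14  101111000101101010→1 (1)
 15  011110001011010101→0 (0)
 16  111100010110101010→1 (0)
 17  111000101101010100→1 (1)
 18  110001011010101001→1 (0)
 19  100010110101010010→1 (0)
 20  000101101010100100→0 (0)
 21  001011010101001000→0 (1)
 22  010110101010010001→0 (0)
 23  101101010100100010→1 (0)
 24  011010101001000100→0 (0)
 25  110101010010001000→1 (0)
 26  101010100100010000→1 (1)
 27  010101001000100001→0 (0)
 28  101010010001000010→1 (0)
 29  010100100010000100→0 (0)
 30  101001000100001000→1 (1)
 31  010010001000010001→0 (0)
 32  100100010000100010→1 (0)
 33  001000100001000100→0 (0)
 34  010001000010001000→0 (0)
 35  100010000100010000→1 (1)
 36  000100001000100001→0 (0)
 37  001000010001000010→0 (1)
 38  010000100010000101→0 (0)
 39  100001000100001010→1 (1)
 40  000010001000010101→0 (0)
 41  000100010000101010→0 (1)
 42  001000100001010101→0 (0)
 43  010001000010101010→0 (0)
 44  100010000101010100→1 (1)
 45  000100001010101001→0 (0)
 46  001000010101010010→0 (1)
 47  010000101010100101→0 (0)
 48  100001010101001010→1 (0)
 49  000010101010010100→0 (0)
 50  000101010100101000→0 (1)
 51  001010101001010001→0 (0)
 52  010101010010100010→0 (1)
 53  101010100101000101→1 (1)
 54  010101001010001011→0 (0)
 55  101010010100010110→1 (0)
 56  010100101000101100→0 (0)
 57  101001010001011000→1 (0)
 58  010010100010110000→0 (0)
 59  100101000101100000→1 (1)
 60  001010001011000001→0 (0)
 61  010100010110000010→0 (1)
 62  101000101100000101→1 (1)
 63  010001011000001011→0 (1)
 64  100010110000010111→1 (0)
 65  000101100000101110→0 (0)
 66  001011000001011100→0 (0)
 67  010110000010111000→0 (0)
 68  101100000101110000→1 (1)
 69  011000001011100001→0 (0)
 70  110000010111000010→1 (0)
 71  100000101110000100→1 (1)
 72  000001011100001001→0 (1)
 73  000010111000010011→0 (1)
 74  000101110000100111→0 (1)
 75  001011100001001111→0 (0)
 76  010111000010011110→0 (0)
 77  101110000100111100→1 (1)
 78  011100001001111001→0 (0)
 79  111000010011110010→1 (0)
 80  110000100111100100→1 (1)
 81  100001001111001001→1 (1)
 82  000010011110010011→0 (1)
 83  000100111100100111→0 (1)
 84  001001111001001111→0 (1)
 85  010011110010011111→0 (1)
 86  100111100100111111→1 (1)
 87  001111001001111111→0 (0)

1010110011010010111100010110101010010001000010001000010101010010100010110000010111000010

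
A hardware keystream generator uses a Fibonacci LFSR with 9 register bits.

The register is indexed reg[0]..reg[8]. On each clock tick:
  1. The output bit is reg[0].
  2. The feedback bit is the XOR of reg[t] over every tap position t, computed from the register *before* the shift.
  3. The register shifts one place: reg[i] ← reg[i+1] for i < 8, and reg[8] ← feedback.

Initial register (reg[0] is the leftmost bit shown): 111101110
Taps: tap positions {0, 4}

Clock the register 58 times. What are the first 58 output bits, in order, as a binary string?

1111011101000001101011011011101100000101101011111010101010

tick  register→output (feedback)
  0  111101110→1 (1)
  1  111011101→1 (0)
  2  110111010→1 (0)
  3  101110100→1 (0)
  4  011101000→0 (0)
  5  111010000→1 (0)
  6  110100000→1 (1)
  7  101000001→1 (1)
  8  010000011→0 (0)
  9  100000110→1 (1)
 10  000001101→0 (0)
 11  000011010→0 (1)
 12  000110101→0 (1)
 13  001101011→0 (0)
 14  011010110→0 (1)
 15  110101101→1 (1)
 16  101011011→1 (0)
 17  010110110→0 (1)
 18  101101101→1 (1)
 19  011011011→0 (1)
 20  110110111→1 (0)
 21  101101110→1 (1)
 22  011011101→0 (1)
 23  110111011→1 (0)
 24  101110110→1 (0)
 25  011101100→0 (0)
 26  111011000→1 (0)
 27  110110000→1 (0)
 28  101100000→1 (1)
 29  011000001→0 (0)
 30  110000010→1 (1)
 31  100000101→1 (1)
 32  000001011→0 (0)
 33  000010110→0 (1)
 34  000101101→0 (0)
 35  001011010→0 (1)
 36  010110101→0 (1)
 37  101101011→1 (1)
 38  011010111→0 (1)
 39  110101111→1 (1)
 40  101011111→1 (0)
 41  010111110→0 (1)
 42  101111101→1 (0)
 43  011111010→0 (1)
 44  111110101→1 (0)
 45  111101010→1 (1)
 46  111010101→1 (0)
 47  110101010→1 (1)
 48  101010101→1 (0)
 49  010101010→0 (0)
 50  101010100→1 (0)
 51  010101000→0 (0)
 52  101010000→1 (0)
 53  010100000→0 (0)
 54  101000000→1 (1)
 55  010000001→0 (0)
 56  100000010→1 (1)
 57  000000101→0 (0)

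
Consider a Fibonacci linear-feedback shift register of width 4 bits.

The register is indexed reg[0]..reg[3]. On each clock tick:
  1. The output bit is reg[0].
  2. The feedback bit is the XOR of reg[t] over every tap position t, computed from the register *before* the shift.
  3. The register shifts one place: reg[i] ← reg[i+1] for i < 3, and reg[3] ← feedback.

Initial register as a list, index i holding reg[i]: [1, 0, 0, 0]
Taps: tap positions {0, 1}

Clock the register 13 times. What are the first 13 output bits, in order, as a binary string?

k : reg_k → out_k, fb_k
0: 1000 → 1, fb=1
1: 0001 → 0, fb=0
2: 0010 → 0, fb=0
3: 0100 → 0, fb=1
4: 1001 → 1, fb=1
5: 0011 → 0, fb=0
6: 0110 → 0, fb=1
7: 1101 → 1, fb=0
8: 1010 → 1, fb=1
9: 0101 → 0, fb=1
10: 1011 → 1, fb=1
11: 0111 → 0, fb=1
12: 1111 → 1, fb=0

1000100110101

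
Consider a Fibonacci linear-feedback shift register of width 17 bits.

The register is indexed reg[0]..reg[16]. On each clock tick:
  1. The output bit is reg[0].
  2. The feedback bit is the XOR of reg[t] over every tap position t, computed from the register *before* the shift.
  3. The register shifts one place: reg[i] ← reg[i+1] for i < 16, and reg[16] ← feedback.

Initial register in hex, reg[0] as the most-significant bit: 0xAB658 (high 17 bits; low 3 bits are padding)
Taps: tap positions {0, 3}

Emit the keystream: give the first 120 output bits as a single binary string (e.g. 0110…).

101010110110010111111000001001010001110010000110111111000101100010001111010011100111101010011110110101110011010000110111

step | reg (before) | out | fb
   0 | 10101011011001011 | 1 | 1
   1 | 01010110110010111 | 0 | 1
   2 | 10101101100101111 | 1 | 1
   3 | 01011011001011111 | 0 | 1
   4 | 10110110010111111 | 1 | 0
   5 | 01101100101111110 | 0 | 0
   6 | 11011001011111100 | 1 | 0
   7 | 10110010111111000 | 1 | 0
   8 | 01100101111110000 | 0 | 0
   9 | 11001011111100000 | 1 | 1
  10 | 10010111111000001 | 1 | 0
  11 | 00101111110000010 | 0 | 0
  12 | 01011111100000100 | 0 | 1
  13 | 10111111000001001 | 1 | 0
  14 | 01111110000010010 | 0 | 1
  15 | 11111100000100101 | 1 | 0
  16 | 11111000001001010 | 1 | 0
  17 | 11110000010010100 | 1 | 0
  18 | 11100000100101000 | 1 | 1
  19 | 11000001001010001 | 1 | 1
  20 | 10000010010100011 | 1 | 1
  21 | 00000100101000111 | 0 | 0
  22 | 00001001010001110 | 0 | 0
  23 | 00010010100011100 | 0 | 1
  24 | 00100101000111001 | 0 | 0
  25 | 01001010001110010 | 0 | 0
  26 | 10010100011100100 | 1 | 0
  27 | 00101000111001000 | 0 | 0
  28 | 01010001110010000 | 0 | 1
  29 | 10100011100100001 | 1 | 1
  30 | 01000111001000011 | 0 | 0
  31 | 10001110010000110 | 1 | 1
  32 | 00011100100001101 | 0 | 1
  33 | 00111001000011011 | 0 | 1
  34 | 01110010000110111 | 0 | 1
  35 | 11100100001101111 | 1 | 1
  36 | 11001000011011111 | 1 | 1
  37 | 10010000110111111 | 1 | 0
  38 | 00100001101111110 | 0 | 0
  39 | 01000011011111100 | 0 | 0
  40 | 10000110111111000 | 1 | 1
  41 | 00001101111110001 | 0 | 0
  42 | 00011011111100010 | 0 | 1
  43 | 00110111111000101 | 0 | 1
  44 | 01101111110001011 | 0 | 0
  45 | 11011111100010110 | 1 | 0
  46 | 10111111000101100 | 1 | 0
  47 | 01111110001011000 | 0 | 1
  48 | 11111100010110001 | 1 | 0
  49 | 11111000101100010 | 1 | 0
  50 | 11110001011000100 | 1 | 0
  51 | 11100010110001000 | 1 | 1
  52 | 11000101100010001 | 1 | 1
  53 | 10001011000100011 | 1 | 1
  54 | 00010110001000111 | 0 | 1
  55 | 00101100010001111 | 0 | 0
  56 | 01011000100011110 | 0 | 1
  57 | 10110001000111101 | 1 | 0
  58 | 01100010001111010 | 0 | 0
  59 | 11000100011110100 | 1 | 1
  60 | 10001000111101001 | 1 | 1
  61 | 00010001111010011 | 0 | 1
  62 | 00100011110100111 | 0 | 0
  63 | 01000111101001110 | 0 | 0
  64 | 10001111010011100 | 1 | 1
  65 | 00011110100111001 | 0 | 1
  66 | 00111101001110011 | 0 | 1
  67 | 01111010011100111 | 0 | 1
  68 | 11110100111001111 | 1 | 0
  69 | 11101001110011110 | 1 | 1
  70 | 11010011100111101 | 1 | 0
  71 | 10100111001111010 | 1 | 1
  72 | 01001110011110101 | 0 | 0
  73 | 10011100111101010 | 1 | 0
  74 | 00111001111010100 | 0 | 1
  75 | 01110011110101001 | 0 | 1
  76 | 11100111101010011 | 1 | 1
  77 | 11001111010100111 | 1 | 1
  78 | 10011110101001111 | 1 | 0
  79 | 00111101010011110 | 0 | 1
  80 | 01111010100111101 | 0 | 1
  81 | 11110101001111011 | 1 | 0
  82 | 11101010011110110 | 1 | 1
  83 | 11010100111101101 | 1 | 0
  84 | 10101001111011010 | 1 | 1
  85 | 01010011110110101 | 0 | 1
  86 | 10100111101101011 | 1 | 1
  87 | 01001111011010111 | 0 | 0
  88 | 10011110110101110 | 1 | 0
  89 | 00111101101011100 | 0 | 1
  90 | 01111011010111001 | 0 | 1
  91 | 11110110101110011 | 1 | 0
  92 | 11101101011100110 | 1 | 1
  93 | 11011010111001101 | 1 | 0
  94 | 10110101110011010 | 1 | 0
  95 | 01101011100110100 | 0 | 0
  96 | 11010111001101000 | 1 | 0
  97 | 10101110011010000 | 1 | 1
  98 | 01011100110100001 | 0 | 1
  99 | 10111001101000011 | 1 | 0
 100 | 01110011010000110 | 0 | 1
 101 | 11100110100001101 | 1 | 1
 102 | 11001101000011011 | 1 | 1
 103 | 10011010000110111 | 1 | 0
 104 | 00110100001101110 | 0 | 1
 105 | 01101000011011101 | 0 | 0
 106 | 11010000110111010 | 1 | 0
 107 | 10100001101110100 | 1 | 1
 108 | 01000011011101001 | 0 | 0
 109 | 10000110111010010 | 1 | 1
 110 | 00001101110100101 | 0 | 0
 111 | 00011011101001010 | 0 | 1
 112 | 00110111010010101 | 0 | 1
 113 | 01101110100101011 | 0 | 0
 114 | 11011101001010110 | 1 | 0
 115 | 10111010010101100 | 1 | 0
 116 | 01110100101011000 | 0 | 1
 117 | 11101001010110001 | 1 | 1
 118 | 11010010101100011 | 1 | 0
 119 | 10100101011000110 | 1 | 1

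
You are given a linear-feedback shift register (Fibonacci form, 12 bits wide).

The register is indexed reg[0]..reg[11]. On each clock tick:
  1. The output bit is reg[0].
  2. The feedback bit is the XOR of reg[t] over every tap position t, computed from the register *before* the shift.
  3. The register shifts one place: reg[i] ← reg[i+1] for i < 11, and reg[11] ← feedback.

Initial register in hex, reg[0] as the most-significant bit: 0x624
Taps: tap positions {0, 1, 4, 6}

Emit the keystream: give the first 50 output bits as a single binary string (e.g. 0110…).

step | reg (before) | out | fb
   0 | 011000100100 | 0 | 0
   1 | 110001001000 | 1 | 0
   2 | 100010010000 | 1 | 0
   3 | 000100100000 | 0 | 1
   4 | 001001000001 | 0 | 0
   5 | 010010000010 | 0 | 0
   6 | 100100000100 | 1 | 1
   7 | 001000001001 | 0 | 0
   8 | 010000010010 | 0 | 1
   9 | 100000100101 | 1 | 0
  10 | 000001001010 | 0 | 0
  11 | 000010010100 | 0 | 1
  12 | 000100101001 | 0 | 1
  13 | 001001010011 | 0 | 0
  14 | 010010100110 | 0 | 1
  15 | 100101001101 | 1 | 1
  16 | 001010011011 | 0 | 1
  17 | 010100110111 | 0 | 0
  18 | 101001101110 | 1 | 0
  19 | 010011011100 | 0 | 0
  20 | 100110111000 | 1 | 1
  21 | 001101110001 | 0 | 1
  22 | 011011100011 | 0 | 1
  23 | 110111000111 | 1 | 1
  24 | 101110001111 | 1 | 0
  25 | 011100011110 | 0 | 1
  26 | 111000111101 | 1 | 1
  27 | 110001111011 | 1 | 1
  28 | 100011110111 | 1 | 1
  29 | 000111101111 | 0 | 0
  30 | 001111011110 | 0 | 1
  31 | 011110111101 | 0 | 1
  32 | 111101111011 | 1 | 1
  33 | 111011110111 | 1 | 0
  34 | 110111101110 | 1 | 0
  35 | 101111011100 | 1 | 0
  36 | 011110111000 | 0 | 1
  37 | 111101110001 | 1 | 1
  38 | 111011100011 | 1 | 0
  39 | 110111000110 | 1 | 1
  40 | 101110001101 | 1 | 0
  41 | 011100011010 | 0 | 1
  42 | 111000110101 | 1 | 1
  43 | 110001101011 | 1 | 1
  44 | 100011010111 | 1 | 0
  45 | 000110101110 | 0 | 0
  46 | 001101011100 | 0 | 0
  47 | 011010111000 | 0 | 1
  48 | 110101110001 | 1 | 1
  49 | 101011100011 | 1 | 1

01100010010000010010100110111000111101111011100011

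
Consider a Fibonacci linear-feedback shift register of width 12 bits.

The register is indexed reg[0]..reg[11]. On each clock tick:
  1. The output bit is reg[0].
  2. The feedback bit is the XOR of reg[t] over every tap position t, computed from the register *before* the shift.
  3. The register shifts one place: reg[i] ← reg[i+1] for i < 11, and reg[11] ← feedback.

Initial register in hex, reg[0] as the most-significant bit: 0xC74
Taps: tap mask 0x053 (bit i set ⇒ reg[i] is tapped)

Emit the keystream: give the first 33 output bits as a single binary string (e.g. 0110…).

110001110100111011101000011110100

k : reg_k → out_k, fb_k
0: 110001110100 → 1, fb=1
1: 100011101001 → 1, fb=1
2: 000111010011 → 0, fb=1
3: 001110100111 → 0, fb=0
4: 011101001110 → 0, fb=1
5: 111010011101 → 1, fb=1
6: 110100111011 → 1, fb=1
7: 101001110111 → 1, fb=0
8: 010011101110 → 0, fb=1
9: 100111011101 → 1, fb=0
10: 001110111010 → 0, fb=0
11: 011101110100 → 0, fb=0
12: 111011101000 → 1, fb=0
13: 110111010000 → 1, fb=1
14: 101110100001 → 1, fb=1
15: 011101000011 → 0, fb=1
16: 111010000111 → 1, fb=1
17: 110100001111 → 1, fb=0
18: 101000011110 → 1, fb=1
19: 010000111101 → 0, fb=0
20: 100001111010 → 1, fb=0
21: 000011110100 → 0, fb=0
22: 000111101000 → 0, fb=0
23: 001111010000 → 0, fb=1
24: 011110100001 → 0, fb=1
25: 111101000011 → 1, fb=0
26: 111010000110 → 1, fb=1
27: 110100001101 → 1, fb=0
28: 101000011010 → 1, fb=1
29: 010000110101 → 0, fb=0
30: 100001101010 → 1, fb=0
31: 000011010100 → 0, fb=1
32: 000110101001 → 0, fb=0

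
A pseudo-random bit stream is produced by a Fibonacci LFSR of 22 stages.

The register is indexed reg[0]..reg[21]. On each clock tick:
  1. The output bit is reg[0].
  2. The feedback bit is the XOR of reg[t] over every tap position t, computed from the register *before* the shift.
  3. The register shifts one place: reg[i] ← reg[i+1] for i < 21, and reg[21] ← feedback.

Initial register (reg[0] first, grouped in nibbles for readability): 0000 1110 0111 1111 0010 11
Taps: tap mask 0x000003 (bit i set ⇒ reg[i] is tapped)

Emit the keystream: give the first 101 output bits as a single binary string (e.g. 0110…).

00001110011111110010110001001010000001011101001101111000001110011101011000100001001010011110100110001

step | reg (before) | out | fb
   0 | 0000111001111111001011 | 0 | 0
   1 | 0001110011111110010110 | 0 | 0
   2 | 0011100111111100101100 | 0 | 0
   3 | 0111001111111001011000 | 0 | 1
   4 | 1110011111110010110001 | 1 | 0
   5 | 1100111111100101100010 | 1 | 0
   6 | 1001111111001011000100 | 1 | 1
   7 | 0011111110010110001001 | 0 | 0
   8 | 0111111100101100010010 | 0 | 1
   9 | 1111111001011000100101 | 1 | 0
  10 | 1111110010110001001010 | 1 | 0
  11 | 1111100101100010010100 | 1 | 0
  12 | 1111001011000100101000 | 1 | 0
  13 | 1110010110001001010000 | 1 | 0
  14 | 1100101100010010100000 | 1 | 0
  15 | 1001011000100101000000 | 1 | 1
  16 | 0010110001001010000001 | 0 | 0
  17 | 0101100010010100000010 | 0 | 1
  18 | 1011000100101000000101 | 1 | 1
  19 | 0110001001010000001011 | 0 | 1
  20 | 1100010010100000010111 | 1 | 0
  21 | 1000100101000000101110 | 1 | 1
  22 | 0001001010000001011101 | 0 | 0
  23 | 0010010100000010111010 | 0 | 0
  24 | 0100101000000101110100 | 0 | 1
  25 | 1001010000001011101001 | 1 | 1
  26 | 0010100000010111010011 | 0 | 0
  27 | 0101000000101110100110 | 0 | 1
  28 | 1010000001011101001101 | 1 | 1
  29 | 0100000010111010011011 | 0 | 1
  30 | 1000000101110100110111 | 1 | 1
  31 | 0000001011101001101111 | 0 | 0
  32 | 0000010111010011011110 | 0 | 0
  33 | 0000101110100110111100 | 0 | 0
  34 | 0001011101001101111000 | 0 | 0
  35 | 0010111010011011110000 | 0 | 0
  36 | 0101110100110111100000 | 0 | 1
  37 | 1011101001101111000001 | 1 | 1
  38 | 0111010011011110000011 | 0 | 1
  39 | 1110100110111100000111 | 1 | 0
  40 | 1101001101111000001110 | 1 | 0
  41 | 1010011011110000011100 | 1 | 1
  42 | 0100110111100000111001 | 0 | 1
  43 | 1001101111000001110011 | 1 | 1
  44 | 0011011110000011100111 | 0 | 0
  45 | 0110111100000111001110 | 0 | 1
  46 | 1101111000001110011101 | 1 | 0
  47 | 1011110000011100111010 | 1 | 1
  48 | 0111100000111001110101 | 0 | 1
  49 | 1111000001110011101011 | 1 | 0
  50 | 1110000011100111010110 | 1 | 0
  51 | 1100000111001110101100 | 1 | 0
  52 | 1000001110011101011000 | 1 | 1
  53 | 0000011100111010110001 | 0 | 0
  54 | 0000111001110101100010 | 0 | 0
  55 | 0001110011101011000100 | 0 | 0
  56 | 0011100111010110001000 | 0 | 0
  57 | 0111001110101100010000 | 0 | 1
  58 | 1110011101011000100001 | 1 | 0
  59 | 1100111010110001000010 | 1 | 0
  60 | 1001110101100010000100 | 1 | 1
  61 | 0011101011000100001001 | 0 | 0
  62 | 0111010110001000010010 | 0 | 1
  63 | 1110101100010000100101 | 1 | 0
  64 | 1101011000100001001010 | 1 | 0
  65 | 1010110001000010010100 | 1 | 1
  66 | 0101100010000100101001 | 0 | 1
  67 | 1011000100001001010011 | 1 | 1
  68 | 0110001000010010100111 | 0 | 1
  69 | 1100010000100101001111 | 1 | 0
  70 | 1000100001001010011110 | 1 | 1
  71 | 0001000010010100111101 | 0 | 0
  72 | 0010000100101001111010 | 0 | 0
  73 | 0100001001010011110100 | 0 | 1
  74 | 1000010010100111101001 | 1 | 1
  75 | 0000100101001111010011 | 0 | 0
  76 | 0001001010011110100110 | 0 | 0
  77 | 0010010100111101001100 | 0 | 0
  78 | 0100101001111010011000 | 0 | 1
  79 | 1001010011110100110001 | 1 | 1
  80 | 0010100111101001100011 | 0 | 0
  81 | 0101001111010011000110 | 0 | 1
  82 | 1010011110100110001101 | 1 | 1
  83 | 0100111101001100011011 | 0 | 1
  84 | 1001111010011000110111 | 1 | 1
  85 | 0011110100110001101111 | 0 | 0
  86 | 0111101001100011011110 | 0 | 1
  87 | 1111010011000110111101 | 1 | 0
  88 | 1110100110001101111010 | 1 | 0
  89 | 1101001100011011110100 | 1 | 0
  90 | 1010011000110111101000 | 1 | 1
  91 | 0100110001101111010001 | 0 | 1
  92 | 1001100011011110100011 | 1 | 1
  93 | 0011000110111101000111 | 0 | 0
  94 | 0110001101111010001110 | 0 | 1
  95 | 1100011011110100011101 | 1 | 0
  96 | 1000110111101000111010 | 1 | 1
  97 | 0001101111010001110101 | 0 | 0
  98 | 0011011110100011101010 | 0 | 0
  99 | 0110111101000111010100 | 0 | 1
 100 | 1101111010001110101001 | 1 | 0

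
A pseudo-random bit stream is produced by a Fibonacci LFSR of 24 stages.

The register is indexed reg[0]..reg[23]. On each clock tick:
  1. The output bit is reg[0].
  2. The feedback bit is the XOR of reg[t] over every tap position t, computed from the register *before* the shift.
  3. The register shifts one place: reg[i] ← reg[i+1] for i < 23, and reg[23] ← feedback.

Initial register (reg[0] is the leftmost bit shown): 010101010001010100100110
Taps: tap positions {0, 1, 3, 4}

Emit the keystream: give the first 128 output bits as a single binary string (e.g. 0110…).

tick  register→output (feedback)
  0  010101010001010100100110→0 (0)
  1  101010100010101001001100→1 (0)
  2  010101000101010010011000→0 (0)
  3  101010001010100100110000→1 (0)
  4  010100010101001001100000→0 (0)
  5  101000101010010011000000→1 (1)
  6  010001010100100110000001→0 (1)
  7  100010101001001100000011→1 (0)
  8  000101010010011000000110→0 (1)
  9  001010100100110000001101→0 (1)
 10  010101001001100000011011→0 (0)
 11  101010010011000000110110→1 (0)
 12  010100100110000001101100→0 (0)
 13  101001001100000011011000→1 (1)
 14  010010011000000110110001→0 (0)
 15  100100110000001101100010→1 (0)
 16  001001100000011011000100→0 (0)
 17  010011000000110110001000→0 (0)
 18  100110000001101100010000→1 (1)
 19  001100000011011000100001→0 (1)
 20  011000000110110001000011→0 (1)
 21  110000001101100010000111→1 (0)
 22  100000011011000100001110→1 (1)
 23  000000110110001000011101→0 (0)
 24  000001101100010000111010→0 (0)
 25  000011011000100001110100→0 (1)
 26  000110110001000011101001→0 (0)
 27  001101100010000111010010→0 (1)
 28  011011000100001110100101→0 (0)
 29  110110001000011101001010→1 (0)
 30  101100010000111010010100→1 (0)
 31  011000100001110100101000→0 (1)
 32  110001000011101001010001→1 (0)
 33  100010000111010010100010→1 (0)
 34  000100001110100101000100→0 (1)
 35  001000011101001010001001→0 (0)
 36  010000111010010100010010→0 (1)
 37  100001110100101000100101→1 (1)
 38  000011101001010001001011→0 (1)
 39  000111010010100010010111→0 (0)
 40  001110100101000100101110→0 (0)
 41  011101001010001001011100→0 (0)
 42  111010010100010010111000→1 (1)
 43  110100101000100101110001→1 (1)
 44  101001010001001011100011→1 (1)
 45  010010100010010111000111→0 (0)
 46  100101000100101110001110→1 (0)
 47  001010001001011100011100→0 (1)
 48  010100010010111000111001→0 (0)
 49  101000100101110001110010→1 (1)
 50  010001001011100011100101→0 (1)
 51  100010010111000111001011→1 (0)
 52  000100101110001110010110→0 (1)
 53  001001011100011100101101→0 (0)
 54  010010111000111001011010→0 (0)
 55  100101110001110010110100→1 (0)
 56  001011100011100101101000→0 (1)
 57  010111000111001011010001→0 (1)
 58  101110001110010110100011→1 (1)
 59  011100011100101101000111→0 (0)
 60  111000111001011010001110→1 (0)
 61  110001110010110100011100→1 (0)
 62  100011100101101000111000→1 (0)
 63  000111001011010001110000→0 (0)
 64  001110010110100011100000→0 (0)
 65  011100101101000111000000→0 (0)
 66  111001011010001110000000→1 (0)
 67  110010110100011100000000→1 (1)
 68  100101101000111000000001→1 (0)
 69  001011010001110000000010→0 (1)
 70  010110100011100000000101→0 (1)
 71  101101000111000000001011→1 (0)
 72  011010001110000000010110→0 (0)
 73  110100011100000000101100→1 (1)
 74  101000111000000001011001→1 (1)
 75  010001110000000010110011→0 (1)
 76  100011100000000101100111→1 (0)
 77  000111000000001011001110→0 (0)
 78  001110000000010110011100→0 (0)
 79  011100000000101100111000→0 (0)
 80  111000000001011001110000→1 (0)
 81  110000000010110011100000→1 (0)
 82  100000000101100111000000→1 (1)
 83  000000001011001110000001→0 (0)
 84  000000010110011100000010→0 (0)
 85  000000101100111000000100→0 (0)
 86  000001011001110000001000→0 (0)
 87  000010110011100000010000→0 (1)
 88  000101100111000000100001→0 (1)
 89  001011001110000001000011→0 (1)
 90  010110011100000010000111→0 (1)
 91  101100111000000100001111→1 (0)
 92  011001110000001000011110→0 (1)
 93  110011100000010000111101→1 (1)
 94  100111000000100001111011→1 (1)
 95  001110000001000011110111→0 (0)
 96  011100000010000111101110→0 (0)
 97  111000000100001111011100→1 (0)
 98  110000001000011110111000→1 (0)
 99  100000010000111101110000→1 (1)
100  000000100001111011100001→0 (0)
101  000001000011110111000010→0 (0)
102  000010000111101110000100→0 (1)
103  000100001111011100001001→0 (1)
104  001000011110111000010011→0 (0)
105  010000111101110000100110→0 (1)
106  100001111011100001001101→1 (1)
107  000011110111000010011011→0 (1)
108  000111101110000100110111→0 (0)
109  001111011100001001101110→0 (0)
110  011110111000010011011100→0 (1)
111  111101110000100110111001→1 (1)
112  111011100001001101110011→1 (1)
113  110111000010011011100111→1 (0)
114  101110000100110111001110→1 (1)
115  011100001001101110011101→0 (0)
116  111000010011011100111010→1 (0)
117  110000100110111001110100→1 (0)
118  100001001101110011101000→1 (1)
119  000010011011100111010001→0 (1)
120  000100110111001110100011→0 (1)
121  001001101110011101000111→0 (0)
122  010011011100111010001110→0 (0)
123  100110111001110100011100→1 (1)
124  001101110011101000111001→0 (1)
125  011011100111010001110011→0 (0)
126  110111001110100011100110→1 (0)
127  101110011101000111001100→1 (1)

01010101000101010010011000000110110001000011101001010001001011100011100101101000111000000001011001110000001000011110111000010011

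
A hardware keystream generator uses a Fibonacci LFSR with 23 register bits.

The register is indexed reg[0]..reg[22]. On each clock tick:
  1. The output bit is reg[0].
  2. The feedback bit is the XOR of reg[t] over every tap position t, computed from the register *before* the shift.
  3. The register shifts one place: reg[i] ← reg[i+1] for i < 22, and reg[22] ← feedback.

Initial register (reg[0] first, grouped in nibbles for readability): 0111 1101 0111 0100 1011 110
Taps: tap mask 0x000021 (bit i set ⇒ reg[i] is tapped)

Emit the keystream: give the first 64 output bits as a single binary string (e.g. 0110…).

k : reg_k → out_k, fb_k
0: 01111101011101001011110 → 0, fb=1
1: 11111010111010010111101 → 1, fb=1
2: 11110101110100101111011 → 1, fb=0
3: 11101011101001011110110 → 1, fb=1
4: 11010111010010111101101 → 1, fb=0
5: 10101110100101111011010 → 1, fb=0
6: 01011101001011110110100 → 0, fb=1
7: 10111010010111101101001 → 1, fb=1
8: 01110100101111011010011 → 0, fb=1
9: 11101001011110110100111 → 1, fb=1
10: 11010010111101101001111 → 1, fb=1
11: 10100101111011010011111 → 1, fb=0
12: 01001011110110100111110 → 0, fb=0
13: 10010111101101001111100 → 1, fb=0
14: 00101111011010011111000 → 0, fb=1
15: 01011110110100111110001 → 0, fb=1
16: 10111101101001111100011 → 1, fb=0
17: 01111011010011111000110 → 0, fb=0
18: 11110110100111110001100 → 1, fb=0
19: 11101101001111100011000 → 1, fb=0
20: 11011010011111000110000 → 1, fb=1
21: 10110100111110001100001 → 1, fb=0
22: 01101001111100011000010 → 0, fb=0
23: 11010011111000110000100 → 1, fb=1
24: 10100111110001100001001 → 1, fb=0
25: 01001111100011000010010 → 0, fb=1
26: 10011111000110000100101 → 1, fb=0
27: 00111110001100001001010 → 0, fb=1
28: 01111100011000010010101 → 0, fb=1
29: 11111000110000100101011 → 1, fb=1
30: 11110001100001001010111 → 1, fb=1
31: 11100011000010010101111 → 1, fb=1
32: 11000110000100101011111 → 1, fb=0
33: 10001100001001010111110 → 1, fb=0
34: 00011000010010101111100 → 0, fb=0
35: 00110000100101011111000 → 0, fb=0
36: 01100001001010111110000 → 0, fb=0
37: 11000010010101111100000 → 1, fb=1
38: 10000100101011111000001 → 1, fb=0
39: 00001001010111110000010 → 0, fb=0
40: 00010010101111100000100 → 0, fb=0
41: 00100101011111000001000 → 0, fb=1
42: 01001010111110000010001 → 0, fb=0
43: 10010101111100000100010 → 1, fb=0
44: 00101011111000001000100 → 0, fb=0
45: 01010111110000010001000 → 0, fb=1
46: 10101111100000100010001 → 1, fb=0
47: 01011111000001000100010 → 0, fb=1
48: 10111110000010001000101 → 1, fb=0
49: 01111100000100010001010 → 0, fb=1
50: 11111000001000100010101 → 1, fb=1
51: 11110000010001000101011 → 1, fb=1
52: 11100000100010001010111 → 1, fb=1
53: 11000001000100010101111 → 1, fb=1
54: 10000010001000101011111 → 1, fb=1
55: 00000100010001010111111 → 0, fb=1
56: 00001000100010101111111 → 0, fb=0
57: 00010001000101011111110 → 0, fb=0
58: 00100010001010111111100 → 0, fb=0
59: 01000100010101111111000 → 0, fb=1
60: 10001000101011111110001 → 1, fb=1
61: 00010001010111111100011 → 0, fb=0
62: 00100010101111111000110 → 0, fb=0
63: 01000101011111110001100 → 0, fb=1

0111110101110100101111011010011111000110000100101011111000001000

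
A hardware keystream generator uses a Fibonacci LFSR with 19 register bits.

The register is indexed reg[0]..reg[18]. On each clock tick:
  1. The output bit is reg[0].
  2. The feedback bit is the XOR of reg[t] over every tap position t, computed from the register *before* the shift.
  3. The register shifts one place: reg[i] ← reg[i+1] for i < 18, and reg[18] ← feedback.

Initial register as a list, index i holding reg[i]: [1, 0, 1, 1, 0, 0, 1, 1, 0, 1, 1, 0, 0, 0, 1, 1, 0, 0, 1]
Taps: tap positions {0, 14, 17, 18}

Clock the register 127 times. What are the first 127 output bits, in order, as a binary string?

k : reg_k → out_k, fb_k
0: 1011001101100011001 → 1, fb=1
1: 0110011011000110011 → 0, fb=1
2: 1100110110001100111 → 1, fb=1
3: 1001101100011001111 → 1, fb=1
4: 0011011000110011111 → 0, fb=1
5: 0110110001100111111 → 0, fb=1
6: 1101100011001111111 → 1, fb=0
7: 1011000110011111110 → 1, fb=1
8: 0110001100111111101 → 0, fb=0
9: 1100011001111111010 → 1, fb=1
10: 1000110011111110101 → 1, fb=1
11: 0001100111111101011 → 0, fb=0
12: 0011001111111010110 → 0, fb=0
13: 0110011111110101100 → 0, fb=0
14: 1100111111101011000 → 1, fb=0
15: 1001111111010110000 → 1, fb=0
16: 0011111110101100000 → 0, fb=0
17: 0111111101011000000 → 0, fb=0
18: 1111111010110000000 → 1, fb=1
19: 1111110101100000001 → 1, fb=0
20: 1111101011000000010 → 1, fb=0
21: 1111010110000000100 → 1, fb=1
22: 1110101100000001001 → 1, fb=0
23: 1101011000000010010 → 1, fb=1
24: 1010110000000100101 → 1, fb=0
25: 0101100000001001010 → 0, fb=1
26: 1011000000010010101 → 1, fb=1
27: 0110000000100101011 → 0, fb=0
28: 1100000001001010110 → 1, fb=1
29: 1000000010010101101 → 1, fb=0
30: 0000000100101011010 → 0, fb=0
31: 0000001001010110100 → 0, fb=1
32: 0000010010101101001 → 0, fb=1
33: 0000100101011010011 → 0, fb=1
34: 0001001010110100111 → 0, fb=0
35: 0010010101101001110 → 0, fb=1
36: 0100101011010011101 → 0, fb=0
37: 1001010110100111010 → 1, fb=1
38: 0010101101001110101 → 0, fb=0
39: 0101011010011101010 → 0, fb=1
40: 1010110100111010101 → 1, fb=1
41: 0101101001110101011 → 0, fb=0
42: 1011010011101010110 → 1, fb=1
43: 0110100111010101101 → 0, fb=1
44: 1101001110101011011 → 1, fb=0
45: 1010011101010110110 → 1, fb=1
46: 0100111010101101101 → 0, fb=1
47: 1001110101011011011 → 1, fb=0
48: 0011101010110110110 → 0, fb=0
49: 0111010101101101100 → 0, fb=0
50: 1110101011011011000 → 1, fb=0
51: 1101010110110110000 → 1, fb=0
52: 1010101101101100000 → 1, fb=1
53: 0101011011011000001 → 0, fb=1
54: 1010110110110000011 → 1, fb=1
55: 0101101101100000111 → 0, fb=0
56: 1011011011000001110 → 1, fb=0
57: 0110110110000011100 → 0, fb=1
58: 1101101100000111001 → 1, fb=1
59: 1011011000001110011 → 1, fb=0
60: 0110110000011100110 → 0, fb=1
61: 1101100000111001101 → 1, fb=0
62: 1011000001110011010 → 1, fb=1
63: 0110000011100110101 → 0, fb=0
64: 1100000111001101010 → 1, fb=0
65: 1000001110011010100 → 1, fb=0
66: 0000011100110101000 → 0, fb=0
67: 0000111001101010000 → 0, fb=1
68: 0001110011010100001 → 0, fb=1
69: 0011100110101000011 → 0, fb=0
70: 0111001101010000110 → 0, fb=1
71: 1110011010100001101 → 1, fb=0
72: 1100110101000011010 → 1, fb=1
73: 1001101010000110101 → 1, fb=1
74: 0011010100001101011 → 0, fb=0
75: 0110101000011010110 → 0, fb=0
76: 1101010000110101100 → 1, fb=1
77: 1010100001101011001 → 1, fb=1
78: 0101000011010110011 → 0, fb=1
79: 1010000110101100111 → 1, fb=1
80: 0100001101011001111 → 0, fb=0
81: 1000011010110011110 → 1, fb=1
82: 0000110101100111101 → 0, fb=0
83: 0001101011001111010 → 0, fb=0
84: 0011010110011110100 → 0, fb=1
85: 0110101100111101001 → 0, fb=1
86: 1101011001111010011 → 1, fb=0
87: 1010110011110100110 → 1, fb=0
88: 0101100111101001100 → 0, fb=0
89: 1011001111010011000 → 1, fb=0
90: 0110011110100110000 → 0, fb=1
91: 1100111101001100001 → 1, fb=0
92: 1001111010011000010 → 1, fb=0
93: 0011110100110000100 → 0, fb=0
94: 0111101001100001000 → 0, fb=0
95: 1111010011000010000 → 1, fb=0
96: 1110100110000100000 → 1, fb=1
97: 1101001100001000001 → 1, fb=0
98: 1010011000010000010 → 1, fb=0
99: 0100110000100000100 → 0, fb=0
100: 1001100001000001000 → 1, fb=1
101: 0011000010000010001 → 0, fb=0
102: 0110000100000100010 → 0, fb=1
103: 1100001000001000101 → 1, fb=0
104: 1000010000010001010 → 1, fb=0
105: 0000100000100010100 → 0, fb=1
106: 0001000001000101001 → 0, fb=1
107: 0010000010001010011 → 0, fb=1
108: 0100000100010100111 → 0, fb=0
109: 1000001000101001110 → 1, fb=0
110: 0000010001010011100 → 0, fb=1
111: 0000100010100111001 → 0, fb=0
112: 0001000101001110010 → 0, fb=0
113: 0010001010011100100 → 0, fb=0
114: 0100010100111001000 → 0, fb=0
115: 1000101001110010000 → 1, fb=0
116: 0001010011100100000 → 0, fb=0
117: 0010100111001000000 → 0, fb=0
118: 0101001110010000000 → 0, fb=0
119: 1010011100100000000 → 1, fb=1
120: 0100111001000000001 → 0, fb=1
121: 1001110010000000011 → 1, fb=1
122: 0011100100000000111 → 0, fb=0
123: 0111001000000001110 → 0, fb=1
124: 1110010000000011101 → 1, fb=1
125: 1100100000000111011 → 1, fb=0
126: 1001000000001110110 → 1, fb=1

1011001101100011001111111010110000000100101011010011101010110110110000011100110101000011010110011110100110000100000100010100111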